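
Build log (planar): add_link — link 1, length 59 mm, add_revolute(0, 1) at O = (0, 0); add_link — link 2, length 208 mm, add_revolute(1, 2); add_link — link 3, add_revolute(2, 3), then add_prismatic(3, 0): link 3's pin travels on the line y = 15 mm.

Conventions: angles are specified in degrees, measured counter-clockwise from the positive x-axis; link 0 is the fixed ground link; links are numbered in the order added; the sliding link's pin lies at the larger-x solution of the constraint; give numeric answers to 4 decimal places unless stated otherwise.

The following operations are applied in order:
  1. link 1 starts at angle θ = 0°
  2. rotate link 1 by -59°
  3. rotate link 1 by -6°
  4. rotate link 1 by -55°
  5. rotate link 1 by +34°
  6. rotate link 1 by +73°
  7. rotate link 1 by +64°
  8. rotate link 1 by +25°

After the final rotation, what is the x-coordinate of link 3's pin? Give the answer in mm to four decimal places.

geometry: r = 59 mm, L = 208 mm, e = 15 mm; θ starts at 0°
rotate link 1 by -59°: θ ← 0° -59° = -59°
rotate link 1 by -6°: θ ← -59° -6° = -65°
rotate link 1 by -55°: θ ← -65° -55° = -120°
rotate link 1 by +34°: θ ← -120° +34° = -86°
rotate link 1 by +73°: θ ← -86° +73° = -13°
rotate link 1 by +64°: θ ← -13° +64° = 51°
rotate link 1 by +25°: θ ← 51° +25° = 76°
crank pin P = (r cos θ, r sin θ) = (14.273392, 57.247448)
h = r sin θ − e = 57.247448 − 15 = 42.247448
x = r cos θ + √(L² − h²) = 14.273392 + 203.664315 = 217.937707

217.9377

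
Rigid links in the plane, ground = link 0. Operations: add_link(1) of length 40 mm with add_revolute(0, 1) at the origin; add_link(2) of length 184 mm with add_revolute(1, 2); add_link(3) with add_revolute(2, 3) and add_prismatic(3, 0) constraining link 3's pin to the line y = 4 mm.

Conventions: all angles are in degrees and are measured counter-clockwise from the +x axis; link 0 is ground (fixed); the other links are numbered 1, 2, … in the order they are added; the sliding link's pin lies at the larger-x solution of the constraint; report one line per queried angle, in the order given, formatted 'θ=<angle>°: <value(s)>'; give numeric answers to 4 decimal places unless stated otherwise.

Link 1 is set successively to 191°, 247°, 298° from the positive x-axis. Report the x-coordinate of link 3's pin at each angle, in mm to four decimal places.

geometry: r = 40 mm, L = 184 mm, e = 4 mm
θ=191°: crank pin P = (r cos θ, r sin θ) = (-39.265087, -7.632360)
θ=191°: h = r sin θ − e = -7.632360 − 4 = -11.632360
θ=191°: x = r cos θ + √(L² − h²) = -39.265087 + 183.631937 = 144.366849
θ=247°: crank pin P = (r cos θ, r sin θ) = (-15.629245, -36.820194)
θ=247°: h = r sin θ − e = -36.820194 − 4 = -40.820194
θ=247°: x = r cos θ + √(L² − h²) = -15.629245 + 179.414915 = 163.785670
θ=298°: crank pin P = (r cos θ, r sin θ) = (18.778863, -35.317904)
θ=298°: h = r sin θ − e = -35.317904 − 4 = -39.317904
θ=298°: x = r cos θ + √(L² − h²) = 18.778863 + 179.750111 = 198.528974

θ=191°: 144.3668
θ=247°: 163.7857
θ=298°: 198.5290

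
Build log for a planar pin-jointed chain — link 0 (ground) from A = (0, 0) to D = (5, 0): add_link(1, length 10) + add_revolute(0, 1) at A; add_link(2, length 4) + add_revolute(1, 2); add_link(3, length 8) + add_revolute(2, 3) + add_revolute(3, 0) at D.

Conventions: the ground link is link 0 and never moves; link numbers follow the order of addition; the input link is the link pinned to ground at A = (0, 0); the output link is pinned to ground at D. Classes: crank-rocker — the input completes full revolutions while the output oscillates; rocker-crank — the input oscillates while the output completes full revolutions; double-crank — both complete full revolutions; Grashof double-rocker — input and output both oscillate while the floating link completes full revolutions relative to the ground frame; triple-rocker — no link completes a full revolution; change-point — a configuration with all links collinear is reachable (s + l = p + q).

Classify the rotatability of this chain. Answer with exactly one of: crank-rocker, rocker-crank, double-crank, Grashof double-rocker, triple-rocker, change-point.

lengths: ground=5, input=10, coupler=4, output=8
sorted: s=4 (shortest), l=10 (longest), p+q=13
s + l = 14 vs p + q = 13
s + l > p + q → non-Grashof → no link fully rotates → triple-rocker

triple-rocker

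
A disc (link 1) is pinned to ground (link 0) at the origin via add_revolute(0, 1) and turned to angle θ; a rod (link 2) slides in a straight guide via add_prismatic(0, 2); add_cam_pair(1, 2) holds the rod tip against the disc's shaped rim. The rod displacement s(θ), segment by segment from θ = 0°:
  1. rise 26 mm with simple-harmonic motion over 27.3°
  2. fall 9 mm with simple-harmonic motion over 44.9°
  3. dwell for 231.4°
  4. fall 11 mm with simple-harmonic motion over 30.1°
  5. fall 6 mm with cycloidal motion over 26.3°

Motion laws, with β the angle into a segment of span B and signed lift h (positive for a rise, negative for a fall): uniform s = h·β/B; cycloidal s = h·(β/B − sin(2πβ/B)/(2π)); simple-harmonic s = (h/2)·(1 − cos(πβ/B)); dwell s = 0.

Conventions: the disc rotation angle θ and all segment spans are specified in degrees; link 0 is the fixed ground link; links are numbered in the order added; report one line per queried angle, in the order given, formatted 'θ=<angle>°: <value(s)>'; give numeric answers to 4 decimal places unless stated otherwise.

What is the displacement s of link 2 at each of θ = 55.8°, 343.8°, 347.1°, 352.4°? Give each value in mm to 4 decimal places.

segment 1 (0° to 27.3°, simple-harmonic, h = 26) is passed completely: s = 0.0000 + (26) = 26.0000
θ = 55.8° falls in segment 2 (27.3° to 72.2°, simple-harmonic, h = -9): β = 55.8 − 27.3 = 28.5°, B = 44.9°; Δs = -9/2·(1 − cos(π·0.6347)) = -6.3485; s = 26.0000 − 6.3485 = 19.6515
segment 2 (27.3° to 72.2°, simple-harmonic, h = -9) is passed completely: s = 26.0000 + (-9) = 17.0000
segment 3 (72.2° to 303.6°, dwell): s unchanged at 17.0000
segment 4 (303.6° to 333.7°, simple-harmonic, h = -11) is passed completely: s = 17.0000 + (-11) = 6.0000
θ = 343.8° falls in segment 5 (333.7° to 360°, cycloidal, h = -6): β = 343.8 − 333.7 = 10.1°, B = 26.3°; Δs = -6·(0.3840 − sin(2π·0.3840)/(2π)) = -1.6683; s = 6.0000 − 1.6683 = 4.3317
θ = 347.1° falls in segment 5 (333.7° to 360°, cycloidal, h = -6): β = 347.1 − 333.7 = 13.4°, B = 26.3°; Δs = -6·(0.5095 − sin(2π·0.5095)/(2π)) = -3.1140; s = 6.0000 − 3.1140 = 2.8860
θ = 352.4° falls in segment 5 (333.7° to 360°, cycloidal, h = -6): β = 352.4 − 333.7 = 18.7°, B = 26.3°; Δs = -6·(0.7110 − sin(2π·0.7110)/(2π)) = -5.1926; s = 6.0000 − 5.1926 = 0.8074

θ=55.8°: 19.6515
θ=343.8°: 4.3317
θ=347.1°: 2.8860
θ=352.4°: 0.8074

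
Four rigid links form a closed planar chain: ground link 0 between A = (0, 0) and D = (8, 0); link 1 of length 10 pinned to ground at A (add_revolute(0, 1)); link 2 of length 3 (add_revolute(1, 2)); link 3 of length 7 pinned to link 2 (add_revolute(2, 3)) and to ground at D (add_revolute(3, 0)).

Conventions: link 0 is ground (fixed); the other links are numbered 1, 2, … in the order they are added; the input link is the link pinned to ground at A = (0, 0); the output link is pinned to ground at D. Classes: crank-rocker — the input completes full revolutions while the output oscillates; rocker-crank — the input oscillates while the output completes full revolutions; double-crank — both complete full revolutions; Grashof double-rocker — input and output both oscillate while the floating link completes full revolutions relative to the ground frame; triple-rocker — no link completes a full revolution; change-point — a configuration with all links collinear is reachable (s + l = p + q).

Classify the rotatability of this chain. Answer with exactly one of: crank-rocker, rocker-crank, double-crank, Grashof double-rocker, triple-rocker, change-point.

lengths: ground=8, input=10, coupler=3, output=7
sorted: s=3 (shortest), l=10 (longest), p+q=15
s + l = 13 vs p + q = 15
s + l < p + q (Grashof) with shortest = coupler link → Grashof double-rocker

Grashof double-rocker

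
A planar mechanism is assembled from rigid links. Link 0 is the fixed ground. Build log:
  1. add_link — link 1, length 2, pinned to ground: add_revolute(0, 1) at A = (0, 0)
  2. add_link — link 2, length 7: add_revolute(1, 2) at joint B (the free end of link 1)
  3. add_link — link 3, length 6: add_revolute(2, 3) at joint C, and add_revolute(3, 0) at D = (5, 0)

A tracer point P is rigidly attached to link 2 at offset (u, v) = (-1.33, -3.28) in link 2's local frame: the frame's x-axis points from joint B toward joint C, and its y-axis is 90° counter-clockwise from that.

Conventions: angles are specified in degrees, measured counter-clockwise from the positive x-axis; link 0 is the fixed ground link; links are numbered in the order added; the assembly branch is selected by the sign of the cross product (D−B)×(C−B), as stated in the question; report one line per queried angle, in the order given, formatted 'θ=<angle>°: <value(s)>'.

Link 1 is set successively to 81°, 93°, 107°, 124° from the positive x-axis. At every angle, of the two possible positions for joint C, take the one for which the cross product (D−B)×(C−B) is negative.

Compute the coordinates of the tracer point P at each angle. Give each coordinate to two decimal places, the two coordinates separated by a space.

A=(0,0), D=(5.00,0)
θ=81°: B = A + 2.00·(cos81°, sin81°) = (0.3129, 1.9754)
θ=81°: |BD| = 5.0864
θ=81°: circle(B,7.00) ∩ circle(D,6.00): a=3.8211, h=5.8651
θ=81°:   candidates: C₊=(6.1118,5.8961) cross=29.832; C₋=(1.5563,-4.9133) cross=-29.832
θ=81°:   branch - wants cross < 0 → take C=(1.5563,-4.9133) (cross=-29.832)
θ=81°: ex = (C−B)/|BC| = (0.1776,-0.9841); ey = (0.9841,0.1776)
θ=81°: P = B + -1.33·ex + -3.28·ey = (-3.1512,2.7016)
θ=93°: B = A + 2.00·(cos93°, sin93°) = (-0.1047, 1.9973)
θ=93°: |BD| = 5.4815
θ=93°: circle(B,7.00) ∩ circle(D,6.00): a=3.9266, h=5.7950
θ=93°:   candidates: C₊=(5.6635,5.9632) cross=31.765; C₋=(1.4405,-4.8301) cross=-31.765
θ=93°:   branch - wants cross < 0 → take C=(1.4405,-4.8301) (cross=-31.765)
θ=93°: ex = (C−B)/|BC| = (0.2207,-0.9753); ey = (0.9753,0.2207)
θ=93°: P = B + -1.33·ex + -3.28·ey = (-3.5973,2.5704)
θ=107°: B = A + 2.00·(cos107°, sin107°) = (-0.5847, 1.9126)
θ=107°: |BD| = 5.9032
θ=107°: circle(B,7.00) ∩ circle(D,6.00): a=4.0527, h=5.7075
θ=107°:   candidates: C₊=(5.0986,5.9992) cross=33.692; C₋=(1.4001,-4.8001) cross=-33.692
θ=107°:   branch - wants cross < 0 → take C=(1.4001,-4.8001) (cross=-33.692)
θ=107°: ex = (C−B)/|BC| = (0.2836,-0.9590); ey = (0.9590,0.2836)
θ=107°: P = B + -1.33·ex + -3.28·ey = (-4.1072,2.2580)
θ=124°: B = A + 2.00·(cos124°, sin124°) = (-1.1184, 1.6581)
θ=124°: |BD| = 6.3391
θ=124°: circle(B,7.00) ∩ circle(D,6.00): a=4.1949, h=5.6038
θ=124°:   candidates: C₊=(4.3963,5.9695) cross=35.523; C₋=(1.4647,-4.8479) cross=-35.523
θ=124°:   branch - wants cross < 0 → take C=(1.4647,-4.8479) (cross=-35.523)
θ=124°: ex = (C−B)/|BC| = (0.3690,-0.9294); ey = (0.9294,0.3690)
θ=124°: P = B + -1.33·ex + -3.28·ey = (-4.6577,1.6838)

θ=81°: -3.15 2.70
θ=93°: -3.60 2.57
θ=107°: -4.11 2.26
θ=124°: -4.66 1.68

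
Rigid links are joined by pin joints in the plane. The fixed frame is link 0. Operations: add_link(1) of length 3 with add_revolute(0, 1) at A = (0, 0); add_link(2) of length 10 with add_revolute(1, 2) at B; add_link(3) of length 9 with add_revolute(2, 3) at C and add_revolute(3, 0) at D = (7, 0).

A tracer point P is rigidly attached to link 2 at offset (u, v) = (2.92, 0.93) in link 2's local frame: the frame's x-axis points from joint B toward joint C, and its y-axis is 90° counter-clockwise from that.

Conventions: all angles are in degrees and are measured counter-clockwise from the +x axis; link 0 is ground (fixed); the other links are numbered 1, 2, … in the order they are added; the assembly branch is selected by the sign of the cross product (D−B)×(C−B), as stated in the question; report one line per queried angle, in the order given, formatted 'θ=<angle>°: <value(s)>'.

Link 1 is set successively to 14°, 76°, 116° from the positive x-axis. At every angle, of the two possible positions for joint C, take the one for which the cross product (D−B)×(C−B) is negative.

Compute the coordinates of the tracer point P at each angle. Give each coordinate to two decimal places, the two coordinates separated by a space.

A=(0,0), D=(7.00,0)
θ=14°: B = A + 3.00·(cos14°, sin14°) = (2.9109, 0.7258)
θ=14°: |BD| = 4.1530
θ=14°: circle(B,10.00) ∩ circle(D,9.00): a=4.3640, h=8.9975
θ=14°:   candidates: C₊=(8.7801,8.8222) cross=37.367; C₋=(5.6354,-8.8959) cross=-37.367
θ=14°:   branch - wants cross < 0 → take C=(5.6354,-8.8959) (cross=-37.367)
θ=14°: ex = (C−B)/|BC| = (0.2724,-0.9622); ey = (0.9622,0.2724)
θ=14°: P = B + 2.92·ex + 0.93·ey = (4.6013,-1.8304)
θ=76°: B = A + 3.00·(cos76°, sin76°) = (0.7258, 2.9109)
θ=76°: |BD| = 6.9166
θ=76°: circle(B,10.00) ∩ circle(D,9.00): a=4.8318, h=8.7552
θ=76°:   candidates: C₊=(8.7935,8.8195) cross=60.556; C₋=(1.4242,-7.0647) cross=-60.556
θ=76°:   branch - wants cross < 0 → take C=(1.4242,-7.0647) (cross=-60.556)
θ=76°: ex = (C−B)/|BC| = (0.0698,-0.9976); ey = (0.9976,0.0698)
θ=76°: P = B + 2.92·ex + 0.93·ey = (1.8574,0.0630)
θ=116°: B = A + 3.00·(cos116°, sin116°) = (-1.3151, 2.6964)
θ=116°: |BD| = 8.7414
θ=116°: circle(B,10.00) ∩ circle(D,9.00): a=5.4575, h=8.3795
θ=116°:   candidates: C₊=(6.4610,8.9838) cross=73.248; C₋=(1.2915,-6.9579) cross=-73.248
θ=116°:   branch - wants cross < 0 → take C=(1.2915,-6.9579) (cross=-73.248)
θ=116°: ex = (C−B)/|BC| = (0.2607,-0.9654); ey = (0.9654,0.2607)
θ=116°: P = B + 2.92·ex + 0.93·ey = (0.3439,0.1197)

θ=14°: 4.60 -1.83
θ=76°: 1.86 0.06
θ=116°: 0.34 0.12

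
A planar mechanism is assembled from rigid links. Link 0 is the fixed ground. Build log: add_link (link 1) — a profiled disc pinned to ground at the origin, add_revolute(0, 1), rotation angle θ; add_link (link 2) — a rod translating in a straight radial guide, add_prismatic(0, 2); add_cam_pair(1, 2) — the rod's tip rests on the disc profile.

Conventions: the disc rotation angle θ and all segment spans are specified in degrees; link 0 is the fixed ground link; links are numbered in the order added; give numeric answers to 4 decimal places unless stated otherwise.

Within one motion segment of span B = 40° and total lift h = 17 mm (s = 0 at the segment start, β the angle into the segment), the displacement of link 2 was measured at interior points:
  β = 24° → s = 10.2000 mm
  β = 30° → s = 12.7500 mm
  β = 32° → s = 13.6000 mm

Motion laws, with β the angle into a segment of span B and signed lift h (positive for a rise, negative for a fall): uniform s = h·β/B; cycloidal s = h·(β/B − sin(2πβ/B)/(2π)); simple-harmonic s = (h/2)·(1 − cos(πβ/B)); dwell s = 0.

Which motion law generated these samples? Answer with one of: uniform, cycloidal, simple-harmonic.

candidates at β/B = r: uniform s = h·r (linear in β); cycloidal s = h·(r − sin(2πr)/(2π)); simple-harmonic s = (h/2)(1 − cos(πr))
β=24°: printed 10.2000 | uniform 10.2000, cycloidal 11.7903, simple-harmonic 11.1266
β=30°: printed 12.7500 | uniform 12.7500, cycloidal 15.4556, simple-harmonic 14.5104
β=32°: printed 13.6000 | uniform 13.6000, cycloidal 16.1732, simple-harmonic 15.3766
only one law matches every sample → uniform

uniform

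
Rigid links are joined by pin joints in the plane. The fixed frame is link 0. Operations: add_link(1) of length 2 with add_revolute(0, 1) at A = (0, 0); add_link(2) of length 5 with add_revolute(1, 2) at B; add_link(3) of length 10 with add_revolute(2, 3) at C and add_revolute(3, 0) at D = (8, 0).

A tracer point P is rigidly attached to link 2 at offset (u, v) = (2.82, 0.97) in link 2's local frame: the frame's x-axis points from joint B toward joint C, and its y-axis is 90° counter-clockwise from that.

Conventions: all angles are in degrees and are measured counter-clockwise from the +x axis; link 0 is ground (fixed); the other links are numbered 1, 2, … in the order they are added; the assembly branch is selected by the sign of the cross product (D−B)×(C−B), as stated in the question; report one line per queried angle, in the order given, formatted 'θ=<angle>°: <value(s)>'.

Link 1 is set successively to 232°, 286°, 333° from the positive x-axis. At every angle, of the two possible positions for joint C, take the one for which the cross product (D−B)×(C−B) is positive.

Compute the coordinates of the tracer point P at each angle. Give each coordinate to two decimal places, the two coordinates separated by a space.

A=(0,0), D=(8.00,0)
θ=232°: B = A + 2.00·(cos232°, sin232°) = (-1.2313, -1.5760)
θ=232°: |BD| = 9.3649
θ=232°: circle(B,5.00) ∩ circle(D,10.00): a=0.6781, h=4.9538
θ=232°:   candidates: C₊=(-1.3965,3.4212) cross=46.392; C₋=(0.2708,-6.3450) cross=-46.392
θ=232°:   branch + wants cross > 0 → take C=(-1.3965,3.4212) (cross=46.392)
θ=232°: ex = (C−B)/|BC| = (-0.0330,0.9995); ey = (-0.9995,-0.0330)
θ=232°: P = B + 2.82·ex + 0.97·ey = (-2.2940,1.2104)
θ=286°: B = A + 2.00·(cos286°, sin286°) = (0.5513, -1.9225)
θ=286°: |BD| = 7.6928
θ=286°: circle(B,5.00) ∩ circle(D,10.00): a=-1.0283, h=4.8931
θ=286°:   candidates: C₊=(-1.6672,2.5584) cross=37.642; C₋=(0.7785,-6.9174) cross=-37.642
θ=286°:   branch + wants cross > 0 → take C=(-1.6672,2.5584) (cross=37.642)
θ=286°: ex = (C−B)/|BC| = (-0.4437,0.8962); ey = (-0.8962,-0.4437)
θ=286°: P = B + 2.82·ex + 0.97·ey = (-1.5692,0.1743)
θ=333°: B = A + 2.00·(cos333°, sin333°) = (1.7820, -0.9080)
θ=333°: |BD| = 6.2839
θ=333°: circle(B,5.00) ∩ circle(D,10.00): a=-2.8256, h=4.1250
θ=333°:   candidates: C₊=(-1.6100,2.7655) cross=25.921; C₋=(-0.4179,-5.3980) cross=-25.921
θ=333°:   branch + wants cross > 0 → take C=(-1.6100,2.7655) (cross=25.921)
θ=333°: ex = (C−B)/|BC| = (-0.6784,0.7347); ey = (-0.7347,-0.6784)
θ=333°: P = B + 2.82·ex + 0.97·ey = (-0.8437,0.5058)

θ=232°: -2.29 1.21
θ=286°: -1.57 0.17
θ=333°: -0.84 0.51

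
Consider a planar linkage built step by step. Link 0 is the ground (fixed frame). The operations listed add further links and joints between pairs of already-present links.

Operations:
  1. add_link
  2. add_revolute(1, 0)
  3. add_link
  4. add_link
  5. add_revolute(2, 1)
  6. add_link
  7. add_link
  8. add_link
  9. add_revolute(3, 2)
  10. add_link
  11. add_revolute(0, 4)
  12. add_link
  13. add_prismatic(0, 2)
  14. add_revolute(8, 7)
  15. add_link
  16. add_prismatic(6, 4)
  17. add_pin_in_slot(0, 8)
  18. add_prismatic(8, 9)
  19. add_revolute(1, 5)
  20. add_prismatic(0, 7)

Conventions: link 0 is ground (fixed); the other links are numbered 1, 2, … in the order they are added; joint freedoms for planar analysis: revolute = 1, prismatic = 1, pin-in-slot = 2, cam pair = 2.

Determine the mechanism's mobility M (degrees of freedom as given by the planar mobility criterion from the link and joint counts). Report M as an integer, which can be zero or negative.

link 0 = ground. State L|J1|J2 = 1|0|0
+link1  2|0|0
R(1,0) f=1→J1  2|1|0
+link2  3|1|0
+link3  4|1|0
R(2,1) f=1→J1  4|2|0
+link4  5|2|0
+link5  6|2|0
+link6  7|2|0
R(3,2) f=1→J1  7|3|0
+link7  8|3|0
R(0,4) f=1→J1  8|4|0
+link8  9|4|0
P(0,2) f=1→J1  9|5|0
R(8,7) f=1→J1  9|6|0
+link9  10|6|0
P(6,4) f=1→J1  10|7|0
PS(0,8) f=2→J2  10|7|1
P(8,9) f=1→J1  10|8|1
R(1,5) f=1→J1  10|9|1
P(0,7) f=1→J1  10|10|1
M = 3(10−1)−2·10−1 = 27−20−1 = 6

M = 6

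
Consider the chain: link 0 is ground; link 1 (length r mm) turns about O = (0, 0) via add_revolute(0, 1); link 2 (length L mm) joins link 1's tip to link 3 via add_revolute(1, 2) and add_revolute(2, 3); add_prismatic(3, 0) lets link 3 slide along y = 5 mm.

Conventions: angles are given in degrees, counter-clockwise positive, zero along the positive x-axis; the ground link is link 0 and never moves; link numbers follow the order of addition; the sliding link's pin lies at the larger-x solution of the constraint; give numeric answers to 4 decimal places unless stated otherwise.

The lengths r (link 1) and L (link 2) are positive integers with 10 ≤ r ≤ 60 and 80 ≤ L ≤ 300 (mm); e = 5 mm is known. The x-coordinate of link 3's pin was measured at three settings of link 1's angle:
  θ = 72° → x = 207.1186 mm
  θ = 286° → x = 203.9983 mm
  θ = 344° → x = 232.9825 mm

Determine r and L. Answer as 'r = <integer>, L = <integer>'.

constraint per measurement: (x − r cos θ)² + (r sin θ − e)² = L²
subtracting the θ₁ and θ₂ equations cancels the r² and L² terms:
r = (x₁² − x₂²) / (2[(x₁cos θ₁ + e sin θ₁) − (x₂cos θ₂ + e sin θ₂)]) = 37.0001 → r = 37
L² = (x₁ − r cos θ₁)² + (r sin θ₁ − e)² = 39203.9892 → L = 198.0000 → L = 198
check at θ₃=344°: x = 232.9825 (printed 232.9825) ✓

r = 37, L = 198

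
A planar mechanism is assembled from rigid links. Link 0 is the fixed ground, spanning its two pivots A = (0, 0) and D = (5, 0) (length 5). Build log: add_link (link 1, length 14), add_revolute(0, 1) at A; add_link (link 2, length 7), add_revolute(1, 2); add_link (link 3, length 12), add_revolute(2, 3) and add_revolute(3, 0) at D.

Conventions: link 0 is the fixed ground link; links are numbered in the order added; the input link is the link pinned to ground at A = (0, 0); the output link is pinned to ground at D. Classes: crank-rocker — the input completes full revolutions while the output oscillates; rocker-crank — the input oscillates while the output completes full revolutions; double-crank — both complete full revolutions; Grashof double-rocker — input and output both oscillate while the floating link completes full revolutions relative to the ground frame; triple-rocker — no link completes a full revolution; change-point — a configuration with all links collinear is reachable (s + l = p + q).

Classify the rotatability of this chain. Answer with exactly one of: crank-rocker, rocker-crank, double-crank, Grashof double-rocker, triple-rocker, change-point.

lengths: ground=5, input=14, coupler=7, output=12
sorted: s=5 (shortest), l=14 (longest), p+q=19
s + l = 19 vs p + q = 19
s + l = p + q → change-point (collinear configuration reachable)

change-point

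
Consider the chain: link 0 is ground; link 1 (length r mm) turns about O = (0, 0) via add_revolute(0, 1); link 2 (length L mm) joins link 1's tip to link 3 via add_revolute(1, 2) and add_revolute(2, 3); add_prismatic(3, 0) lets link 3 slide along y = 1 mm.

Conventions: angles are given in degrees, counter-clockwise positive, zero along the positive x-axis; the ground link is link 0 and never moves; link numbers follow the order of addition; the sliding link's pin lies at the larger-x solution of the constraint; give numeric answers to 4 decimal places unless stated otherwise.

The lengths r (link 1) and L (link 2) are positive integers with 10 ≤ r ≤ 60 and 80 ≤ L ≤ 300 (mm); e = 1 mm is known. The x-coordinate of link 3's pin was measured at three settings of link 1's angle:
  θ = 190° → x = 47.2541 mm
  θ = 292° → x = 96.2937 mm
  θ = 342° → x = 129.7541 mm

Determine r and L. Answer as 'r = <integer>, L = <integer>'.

constraint per measurement: (x − r cos θ)² + (r sin θ − e)² = L²
subtracting the θ₁ and θ₂ equations cancels the r² and L² terms:
r = (x₁² − x₂²) / (2[(x₁cos θ₁ + e sin θ₁) − (x₂cos θ₂ + e sin θ₂)]) = 43.0000 → r = 43
L² = (x₁ − r cos θ₁)² + (r sin θ₁ − e)² = 8099.9973 → L = 90.0000 → L = 90
check at θ₃=342°: x = 129.7541 (printed 129.7541) ✓

r = 43, L = 90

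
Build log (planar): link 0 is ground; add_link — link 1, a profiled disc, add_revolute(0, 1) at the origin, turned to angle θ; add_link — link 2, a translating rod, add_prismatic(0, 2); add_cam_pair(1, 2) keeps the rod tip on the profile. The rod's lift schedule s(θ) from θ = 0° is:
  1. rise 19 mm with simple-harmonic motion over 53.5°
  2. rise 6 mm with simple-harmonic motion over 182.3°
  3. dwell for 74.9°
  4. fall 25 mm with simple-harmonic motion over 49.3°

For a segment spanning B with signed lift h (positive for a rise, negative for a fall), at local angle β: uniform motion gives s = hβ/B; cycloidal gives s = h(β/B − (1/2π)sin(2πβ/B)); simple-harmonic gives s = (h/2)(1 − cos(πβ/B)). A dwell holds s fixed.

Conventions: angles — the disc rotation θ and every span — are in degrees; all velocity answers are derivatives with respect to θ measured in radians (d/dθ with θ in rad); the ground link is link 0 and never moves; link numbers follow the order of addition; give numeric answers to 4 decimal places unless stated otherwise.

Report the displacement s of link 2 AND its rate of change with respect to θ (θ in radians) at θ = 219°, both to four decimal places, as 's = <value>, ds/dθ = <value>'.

seg 1 [0°–53.5°] simple-harmonic, h=19: full span → s += 19 → s = 19.0000
seg 2 [53.5°–235.8°] simple-harmonic, h=6: θ=219° here. β=165.5, B=182.3. 6/2·(1 − cos(π·0.9078)) = 5.8751 → s = 24.8751
velocity in seg [53.5°–235.8°] (simple-harmonic), θ in radians: β = 165.5° = 2.8885 rad, B = 182.3° = 3.1817 rad; ds/dθ = (πh/(2B)) sin(πβ/B) = (π·6/(2·3.1817)) sin(π·0.9078) = 0.845659 mm/rad

s = 24.8751, ds/dθ = 0.8457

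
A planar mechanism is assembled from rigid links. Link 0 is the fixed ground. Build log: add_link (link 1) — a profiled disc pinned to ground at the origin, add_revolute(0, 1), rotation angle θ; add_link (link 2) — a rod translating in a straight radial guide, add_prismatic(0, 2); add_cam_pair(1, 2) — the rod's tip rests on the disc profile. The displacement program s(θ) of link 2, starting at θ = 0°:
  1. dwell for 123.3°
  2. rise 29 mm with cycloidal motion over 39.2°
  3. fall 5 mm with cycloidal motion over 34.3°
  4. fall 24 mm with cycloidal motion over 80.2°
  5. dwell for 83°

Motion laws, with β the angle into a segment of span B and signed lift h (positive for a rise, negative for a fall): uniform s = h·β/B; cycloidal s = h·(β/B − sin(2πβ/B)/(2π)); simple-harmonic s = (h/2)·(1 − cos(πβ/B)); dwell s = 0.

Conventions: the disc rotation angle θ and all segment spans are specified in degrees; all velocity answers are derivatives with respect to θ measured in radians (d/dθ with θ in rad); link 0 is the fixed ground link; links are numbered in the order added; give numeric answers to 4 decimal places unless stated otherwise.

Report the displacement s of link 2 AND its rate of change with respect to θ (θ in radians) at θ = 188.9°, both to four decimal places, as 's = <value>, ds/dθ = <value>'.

seg 1 [0°–123.3°] dwell: s stays 0.0000
seg 2 [123.3°–162.5°] cycloidal, h=29: full span → s += 29 → s = 29.0000
seg 3 [162.5°–196.8°] cycloidal, h=-5: θ=188.9° here. β=26.4, B=34.3. -5·(0.7697 − sin(2π·0.7697)/(2π)) = -4.6381 → s = 24.3619
velocity in seg [162.5°–196.8°] (cycloidal), θ in radians: β = 26.4° = 0.4608 rad, B = 34.3° = 0.5986 rad; ds/dθ = (h/B)(1 − cos(2πβ/B)) = ((-5)/0.5986)(1 − cos(2π·0.7697)) = -7.322051 mm/rad

s = 24.3619, ds/dθ = -7.3221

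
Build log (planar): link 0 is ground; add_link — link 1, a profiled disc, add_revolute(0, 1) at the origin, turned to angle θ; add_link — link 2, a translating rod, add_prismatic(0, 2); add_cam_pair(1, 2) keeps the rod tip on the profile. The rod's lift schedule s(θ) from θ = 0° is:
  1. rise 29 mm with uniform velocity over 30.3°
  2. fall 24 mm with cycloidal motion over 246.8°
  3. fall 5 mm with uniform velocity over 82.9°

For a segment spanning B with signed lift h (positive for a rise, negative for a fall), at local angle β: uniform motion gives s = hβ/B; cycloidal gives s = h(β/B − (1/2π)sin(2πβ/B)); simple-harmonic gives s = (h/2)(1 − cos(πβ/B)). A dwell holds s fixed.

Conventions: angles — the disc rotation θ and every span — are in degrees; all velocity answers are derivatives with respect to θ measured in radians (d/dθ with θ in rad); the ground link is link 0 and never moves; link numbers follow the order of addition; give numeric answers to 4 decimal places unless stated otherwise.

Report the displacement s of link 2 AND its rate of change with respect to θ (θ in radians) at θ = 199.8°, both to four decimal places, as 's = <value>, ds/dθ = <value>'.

seg 1 [0°–30.3°] uniform, h=29: full span → s += 29 → s = 29.0000
seg 2 [30.3°–277.1°] cycloidal, h=-24: θ=199.8° here. β=169.5, B=246.8. -24·(0.6868 − sin(2π·0.6868)/(2π)) = -20.0054 → s = 8.9946
velocity in seg [30.3°–277.1°] (cycloidal), θ in radians: β = 169.5° = 2.9583 rad, B = 246.8° = 4.3075 rad; ds/dθ = (h/B)(1 − cos(2πβ/B)) = ((-24)/4.3075)(1 − cos(2π·0.6868)) = -7.726828 mm/rad

s = 8.9946, ds/dθ = -7.7268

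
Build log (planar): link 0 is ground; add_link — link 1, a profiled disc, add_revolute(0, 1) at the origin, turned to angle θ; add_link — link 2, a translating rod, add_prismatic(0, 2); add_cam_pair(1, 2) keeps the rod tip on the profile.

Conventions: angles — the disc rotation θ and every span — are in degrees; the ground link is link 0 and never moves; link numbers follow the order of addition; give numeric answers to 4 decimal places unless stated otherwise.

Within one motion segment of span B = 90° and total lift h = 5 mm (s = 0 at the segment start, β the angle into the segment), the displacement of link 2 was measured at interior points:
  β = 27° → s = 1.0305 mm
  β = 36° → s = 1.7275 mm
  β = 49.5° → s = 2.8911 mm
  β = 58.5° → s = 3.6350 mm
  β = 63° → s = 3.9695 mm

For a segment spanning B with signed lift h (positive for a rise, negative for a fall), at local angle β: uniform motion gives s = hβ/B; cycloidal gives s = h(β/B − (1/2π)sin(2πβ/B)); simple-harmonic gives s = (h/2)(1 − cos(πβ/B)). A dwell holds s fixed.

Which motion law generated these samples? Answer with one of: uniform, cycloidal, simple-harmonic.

candidates at β/B = r: uniform s = h·r (linear in β); cycloidal s = h·(r − sin(2πr)/(2π)); simple-harmonic s = (h/2)(1 − cos(πr))
β=27°: printed 1.0305 | uniform 1.5000, cycloidal 0.7432, simple-harmonic 1.0305
β=36°: printed 1.7275 | uniform 2.0000, cycloidal 1.5323, simple-harmonic 1.7275
β=49.5°: printed 2.8911 | uniform 2.7500, cycloidal 2.9959, simple-harmonic 2.8911
β=58.5°: printed 3.6350 | uniform 3.2500, cycloidal 3.8938, simple-harmonic 3.6350
β=63°: printed 3.9695 | uniform 3.5000, cycloidal 4.2568, simple-harmonic 3.9695
only one law matches every sample → simple-harmonic

simple-harmonic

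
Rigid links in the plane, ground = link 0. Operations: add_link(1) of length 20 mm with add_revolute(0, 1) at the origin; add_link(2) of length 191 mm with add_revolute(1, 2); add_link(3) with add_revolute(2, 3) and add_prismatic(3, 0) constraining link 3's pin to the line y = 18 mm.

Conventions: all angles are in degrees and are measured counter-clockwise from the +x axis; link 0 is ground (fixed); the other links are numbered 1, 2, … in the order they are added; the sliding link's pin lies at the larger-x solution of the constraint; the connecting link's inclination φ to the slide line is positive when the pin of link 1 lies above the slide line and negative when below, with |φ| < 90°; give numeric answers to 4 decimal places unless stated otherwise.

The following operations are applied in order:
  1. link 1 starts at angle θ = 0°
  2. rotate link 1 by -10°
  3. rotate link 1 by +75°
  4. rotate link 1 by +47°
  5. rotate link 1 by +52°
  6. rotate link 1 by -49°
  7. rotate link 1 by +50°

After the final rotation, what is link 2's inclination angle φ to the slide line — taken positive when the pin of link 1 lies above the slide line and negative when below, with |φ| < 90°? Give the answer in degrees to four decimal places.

geometry: r = 20 mm, L = 191 mm, e = 18 mm; θ starts at 0°
rotate link 1 by -10°: θ ← 0° -10° = -10°
rotate link 1 by +75°: θ ← -10° +75° = 65°
rotate link 1 by +47°: θ ← 65° +47° = 112°
rotate link 1 by +52°: θ ← 112° +52° = 164°
rotate link 1 by -49°: θ ← 164° -49° = 115°
rotate link 1 by +50°: θ ← 115° +50° = 165°
h = r sin θ − e = 5.176381 − 18 = -12.823619
sin φ = h / L = -12.823619 / 191 = -0.06713937
φ = arcsin(-0.06713937) = -3.849698°

-3.8497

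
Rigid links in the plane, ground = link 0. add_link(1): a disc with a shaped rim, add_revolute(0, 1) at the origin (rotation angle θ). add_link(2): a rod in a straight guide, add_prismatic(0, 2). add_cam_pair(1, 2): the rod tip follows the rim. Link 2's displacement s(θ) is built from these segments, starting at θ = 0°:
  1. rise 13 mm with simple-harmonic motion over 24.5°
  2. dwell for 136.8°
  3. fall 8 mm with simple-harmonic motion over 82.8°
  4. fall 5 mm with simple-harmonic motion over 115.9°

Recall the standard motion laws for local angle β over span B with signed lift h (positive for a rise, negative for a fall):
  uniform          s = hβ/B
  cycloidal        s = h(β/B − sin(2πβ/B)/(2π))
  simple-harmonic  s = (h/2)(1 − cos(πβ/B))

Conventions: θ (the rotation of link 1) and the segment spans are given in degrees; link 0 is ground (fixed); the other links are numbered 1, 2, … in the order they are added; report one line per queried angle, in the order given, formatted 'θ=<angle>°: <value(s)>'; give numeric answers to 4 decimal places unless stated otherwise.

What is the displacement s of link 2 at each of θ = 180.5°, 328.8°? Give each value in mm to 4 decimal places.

segment 1 (0° to 24.5°, simple-harmonic, h = 13) is passed completely: s = 0.0000 + (13) = 13.0000
segment 2 (24.5° to 161.3°, dwell): s unchanged at 13.0000
θ = 180.5° falls in segment 3 (161.3° to 244.1°, simple-harmonic, h = -8): β = 180.5 − 161.3 = 19.2°, B = 82.8°; Δs = -8/2·(1 − cos(π·0.2319)) = -1.0153; s = 13.0000 − 1.0153 = 11.9847
segment 3 (161.3° to 244.1°, simple-harmonic, h = -8) is passed completely: s = 13.0000 + (-8) = 5.0000
θ = 328.8° falls in segment 4 (244.1° to 360°, simple-harmonic, h = -5): β = 328.8 − 244.1 = 84.7°, B = 115.9°; Δs = -5/2·(1 − cos(π·0.7308)) = -4.1580; s = 5.0000 − 4.1580 = 0.8420

θ=180.5°: 11.9847
θ=328.8°: 0.8420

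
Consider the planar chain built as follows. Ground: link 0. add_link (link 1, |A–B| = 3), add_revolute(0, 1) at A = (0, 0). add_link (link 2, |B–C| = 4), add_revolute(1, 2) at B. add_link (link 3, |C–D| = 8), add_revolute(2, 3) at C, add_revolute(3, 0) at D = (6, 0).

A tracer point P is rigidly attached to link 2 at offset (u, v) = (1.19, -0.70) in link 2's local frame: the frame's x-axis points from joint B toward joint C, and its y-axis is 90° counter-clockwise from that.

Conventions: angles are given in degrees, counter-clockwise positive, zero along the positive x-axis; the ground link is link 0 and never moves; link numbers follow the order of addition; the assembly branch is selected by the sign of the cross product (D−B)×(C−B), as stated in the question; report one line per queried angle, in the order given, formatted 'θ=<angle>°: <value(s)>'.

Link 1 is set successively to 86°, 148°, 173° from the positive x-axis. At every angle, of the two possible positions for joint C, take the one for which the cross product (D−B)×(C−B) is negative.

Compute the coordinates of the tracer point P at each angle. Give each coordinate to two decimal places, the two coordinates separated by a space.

A=(0,0), D=(6.00,0)
θ=86°: B = A + 3.00·(cos86°, sin86°) = (0.2093, 2.9927)
θ=86°: |BD| = 6.5183
θ=86°: circle(B,4.00) ∩ circle(D,8.00): a=-0.4227, h=3.9776
θ=86°:   candidates: C₊=(1.6599,6.7204) cross=25.927; C₋=(-1.9925,-0.3468) cross=-25.927
θ=86°:   branch - wants cross < 0 → take C=(-1.9925,-0.3468) (cross=-25.927)
θ=86°: ex = (C−B)/|BC| = (-0.5504,-0.8349); ey = (0.8349,-0.5504)
θ=86°: P = B + 1.19·ex + -0.70·ey = (-1.0302,2.3845)
θ=148°: B = A + 3.00·(cos148°, sin148°) = (-2.5441, 1.5898)
θ=148°: |BD| = 8.6908
θ=148°: circle(B,4.00) ∩ circle(D,8.00): a=1.5838, h=3.6731
θ=148°:   candidates: C₊=(-0.3151,4.9111) cross=31.922; C₋=(-1.6589,-2.3111) cross=-31.922
θ=148°:   branch - wants cross < 0 → take C=(-1.6589,-2.3111) (cross=-31.922)
θ=148°: ex = (C−B)/|BC| = (0.2213,-0.9752); ey = (0.9752,0.2213)
θ=148°: P = B + 1.19·ex + -0.70·ey = (-2.9634,0.2743)
θ=173°: B = A + 3.00·(cos173°, sin173°) = (-2.9776, 0.3656)
θ=173°: |BD| = 8.9851
θ=173°: circle(B,4.00) ∩ circle(D,8.00): a=1.8214, h=3.5612
θ=173°:   candidates: C₊=(-1.0128,3.8498) cross=31.998; C₋=(-1.3026,-3.2668) cross=-31.998
θ=173°:   branch - wants cross < 0 → take C=(-1.3026,-3.2668) (cross=-31.998)
θ=173°: ex = (C−B)/|BC| = (0.4188,-0.9081); ey = (0.9081,0.4188)
θ=173°: P = B + 1.19·ex + -0.70·ey = (-3.1150,-1.0082)

θ=86°: -1.03 2.38
θ=148°: -2.96 0.27
θ=173°: -3.11 -1.01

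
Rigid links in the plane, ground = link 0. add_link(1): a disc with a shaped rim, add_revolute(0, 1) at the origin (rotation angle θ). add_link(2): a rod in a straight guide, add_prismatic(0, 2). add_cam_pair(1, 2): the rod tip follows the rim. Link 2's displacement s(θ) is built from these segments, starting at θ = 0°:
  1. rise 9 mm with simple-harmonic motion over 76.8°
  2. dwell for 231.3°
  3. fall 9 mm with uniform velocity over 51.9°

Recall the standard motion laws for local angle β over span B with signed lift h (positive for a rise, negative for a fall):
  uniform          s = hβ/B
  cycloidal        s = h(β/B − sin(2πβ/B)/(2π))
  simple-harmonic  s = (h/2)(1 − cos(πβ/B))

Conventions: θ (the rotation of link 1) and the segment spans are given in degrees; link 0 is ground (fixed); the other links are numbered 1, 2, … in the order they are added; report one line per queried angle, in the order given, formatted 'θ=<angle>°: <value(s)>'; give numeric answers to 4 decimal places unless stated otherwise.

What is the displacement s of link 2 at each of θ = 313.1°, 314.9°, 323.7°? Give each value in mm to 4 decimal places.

segment 1 (0° to 76.8°, simple-harmonic, h = 9) is passed completely: s = 0.0000 + (9) = 9.0000
segment 2 (76.8° to 308.1°, dwell): s unchanged at 9.0000
θ = 313.1° falls in segment 3 (308.1° to 360°, uniform, h = -9): β = 313.1 − 308.1 = 5°, B = 51.9°; Δs = -9·5/51.9 = -0.8671; s = 9.0000 − 0.8671 = 8.1329
θ = 314.9° falls in segment 3 (308.1° to 360°, uniform, h = -9): β = 314.9 − 308.1 = 6.8°, B = 51.9°; Δs = -9·6.8/51.9 = -1.1792; s = 9.0000 − 1.1792 = 7.8208
θ = 323.7° falls in segment 3 (308.1° to 360°, uniform, h = -9): β = 323.7 − 308.1 = 15.6°, B = 51.9°; Δs = -9·15.6/51.9 = -2.7052; s = 9.0000 − 2.7052 = 6.2948

θ=313.1°: 8.1329
θ=314.9°: 7.8208
θ=323.7°: 6.2948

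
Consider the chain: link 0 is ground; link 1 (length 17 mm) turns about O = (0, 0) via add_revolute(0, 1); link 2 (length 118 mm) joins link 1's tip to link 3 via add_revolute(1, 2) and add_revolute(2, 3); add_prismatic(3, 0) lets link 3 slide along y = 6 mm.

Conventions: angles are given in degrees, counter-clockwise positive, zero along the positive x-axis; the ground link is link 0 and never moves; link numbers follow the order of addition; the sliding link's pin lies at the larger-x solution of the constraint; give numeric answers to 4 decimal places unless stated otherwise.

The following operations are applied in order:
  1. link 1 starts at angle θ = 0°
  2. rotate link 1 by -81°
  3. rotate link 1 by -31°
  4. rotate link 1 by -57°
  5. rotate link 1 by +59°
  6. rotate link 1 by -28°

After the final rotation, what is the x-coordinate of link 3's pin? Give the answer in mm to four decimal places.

geometry: r = 17 mm, L = 118 mm, e = 6 mm; θ starts at 0°
rotate link 1 by -81°: θ ← 0° -81° = -81°
rotate link 1 by -31°: θ ← -81° -31° = -112°
rotate link 1 by -57°: θ ← -112° -57° = -169°
rotate link 1 by +59°: θ ← -169° +59° = -110°
rotate link 1 by -28°: θ ← -110° -28° = -138°
crank pin P = (r cos θ, r sin θ) = (-12.633462, -11.375220)
h = r sin θ − e = -11.375220 − 6 = -17.375220
x = r cos θ + √(L² − h²) = -12.633462 + 116.713760 = 104.080298

104.0803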